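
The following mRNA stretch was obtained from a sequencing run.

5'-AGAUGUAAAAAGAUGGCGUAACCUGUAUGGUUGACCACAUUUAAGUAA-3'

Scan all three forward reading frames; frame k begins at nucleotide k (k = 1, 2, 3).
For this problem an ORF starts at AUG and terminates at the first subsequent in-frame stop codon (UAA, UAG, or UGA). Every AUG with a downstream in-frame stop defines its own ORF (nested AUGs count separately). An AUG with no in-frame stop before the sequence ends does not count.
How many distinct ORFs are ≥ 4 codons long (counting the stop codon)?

Frame 1: AGA UGU AAA AAG AUG GCG UAA CCU GUA UGG UUG ACC ACA UUU AAG UAA — AUG at 13, stop UAA at 19 → 9 nt.
Frame 2: GAU GUA AAA AGA UGG CGU AAC CUG UAU GGU UGA CCA CAU UUA AGU — no AUG→stop ORF.
Frame 3: AUG UAA AAA GAU GGC GUA ACC UGU AUG GUU GAC CAC AUU UAA GUA — AUG at 3, stop UAA at 6 → 6 nt; AUG at 27, stop UAA at 42 → 18 nt.
ORFs ≥ 4 codons: frame 3 27–44 (6 codons). Count = 1.

1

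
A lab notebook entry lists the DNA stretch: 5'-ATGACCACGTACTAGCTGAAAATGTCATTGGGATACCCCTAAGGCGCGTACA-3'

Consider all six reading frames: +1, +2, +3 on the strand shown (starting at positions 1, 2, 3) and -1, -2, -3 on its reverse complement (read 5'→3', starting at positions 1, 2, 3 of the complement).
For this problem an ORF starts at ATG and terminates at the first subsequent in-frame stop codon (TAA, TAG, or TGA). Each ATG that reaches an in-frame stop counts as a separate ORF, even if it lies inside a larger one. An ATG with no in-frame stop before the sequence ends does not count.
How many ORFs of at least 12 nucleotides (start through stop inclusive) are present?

2

Reverse complement (5'→3'): TGTACGCGCCTTAGGGGTATCCCAATGACATTTTCAGCTAGTACGTGGTCAT
Frame +1: ATG ACC ACG TAC TAG CTG AAA ATG TCA TTG GGA TAC CCC TAA GGC GCG TAC — ATG at 1, stop TAG at 13 → 15 nt; ATG at 22, stop TAA at 40 → 21 nt.
Frame +2: TGA CCA CGT ACT AGC TGA AAA TGT CAT TGG GAT ACC CCT AAG GCG CGT ACA — no ATG→stop ORF.
Frame +3: GAC CAC GTA CTA GCT GAA AAT GTC ATT GGG ATA CCC CTA AGG CGC GTA — no ATG→stop ORF.
Frame -1: TGT ACG CGC CTT AGG GGT ATC CCA ATG ACA TTT TCA GCT AGT ACG TGG TCA — no ATG→stop ORF.
Frame -2: GTA CGC GCC TTA GGG GTA TCC CAA TGA CAT TTT CAG CTA GTA CGT GGT CAT — no ATG→stop ORF.
Frame -3: TAC GCG CCT TAG GGG TAT CCC AAT GAC ATT TTC AGC TAG TAC GTG GTC — no ATG→stop ORF.
ORFs ≥ 12 nucleotides: frame +1 1–15 (15 nucleotides), frame +1 22–42 (21 nucleotides). Count = 2.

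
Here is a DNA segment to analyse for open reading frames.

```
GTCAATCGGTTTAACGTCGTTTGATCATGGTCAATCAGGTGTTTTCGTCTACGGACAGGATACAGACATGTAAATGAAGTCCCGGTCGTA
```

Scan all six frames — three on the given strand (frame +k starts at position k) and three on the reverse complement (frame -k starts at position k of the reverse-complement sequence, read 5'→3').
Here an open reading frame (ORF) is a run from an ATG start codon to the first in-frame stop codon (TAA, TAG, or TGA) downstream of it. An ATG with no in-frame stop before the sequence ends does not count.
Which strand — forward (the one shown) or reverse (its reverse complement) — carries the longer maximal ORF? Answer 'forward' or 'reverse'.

forward

Reverse complement (5'→3'): TACGACCGGGACTTCATTTACATGTCTGTATCCTGTCCGTAGACGAAAACACCTGATTGACCATGATCAAACGACGTTAAACCGATTGAC
Frame +1: GTC AAT CGG TTT AAC GTC GTT TGA TCA TGG TCA ATC AGG TGT TTT CGT CTA CGG ACA GGA TAC AGA CAT GTA AAT GAA GTC CCG GTC GTA — no ATG→stop ORF.
Frame +2: TCA ATC GGT TTA ACG TCG TTT GAT CAT GGT CAA TCA GGT GTT TTC GTC TAC GGA CAG GAT ACA GAC ATG TAA ATG AAG TCC CGG TCG — ATG at 68, stop TAA at 71 → 6 nt.
Frame +3: CAA TCG GTT TAA CGT CGT TTG ATC ATG GTC AAT CAG GTG TTT TCG TCT ACG GAC AGG ATA CAG ACA TGT AAA TGA AGT CCC GGT CGT — ATG at 27, stop TGA at 75 → 51 nt.
Frame -1: TAC GAC CGG GAC TTC ATT TAC ATG TCT GTA TCC TGT CCG TAG ACG AAA ACA CCT GAT TGA CCA TGA TCA AAC GAC GTT AAA CCG ATT GAC — ATG at 22, stop TAG at 40 → 21 nt.
Frame -2: ACG ACC GGG ACT TCA TTT ACA TGT CTG TAT CCT GTC CGT AGA CGA AAA CAC CTG ATT GAC CAT GAT CAA ACG ACG TTA AAC CGA TTG — no ATG→stop ORF.
Frame -3: CGA CCG GGA CTT CAT TTA CAT GTC TGT ATC CTG TCC GTA GAC GAA AAC ACC TGA TTG ACC ATG ATC AAA CGA CGT TAA ACC GAT TGA — ATG at 63, stop TAA at 78 → 18 nt.
Forward-strand max 51 nt; reverse-strand max 21 nt. The forward strand has the longer ORF.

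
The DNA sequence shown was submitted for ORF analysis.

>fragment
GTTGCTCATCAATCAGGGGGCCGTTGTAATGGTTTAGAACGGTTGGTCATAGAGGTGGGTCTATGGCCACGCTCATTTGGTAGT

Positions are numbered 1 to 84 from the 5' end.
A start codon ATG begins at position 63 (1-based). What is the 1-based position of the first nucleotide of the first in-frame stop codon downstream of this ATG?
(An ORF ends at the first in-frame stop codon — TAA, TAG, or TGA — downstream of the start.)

Codons from position 63: ATG (63–65), GCC (66–68), ACG (69–71), CTC (72–74), ATT (75–77), TGG (78–80), TAG (81–83).
TAG is a stop codon; it begins at position 81.

81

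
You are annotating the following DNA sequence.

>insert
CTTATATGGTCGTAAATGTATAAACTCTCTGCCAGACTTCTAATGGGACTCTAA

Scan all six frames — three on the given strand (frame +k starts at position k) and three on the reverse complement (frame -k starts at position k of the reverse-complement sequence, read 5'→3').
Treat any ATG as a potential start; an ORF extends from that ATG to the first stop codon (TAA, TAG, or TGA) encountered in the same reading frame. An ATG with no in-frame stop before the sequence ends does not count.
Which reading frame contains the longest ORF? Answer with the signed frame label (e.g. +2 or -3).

+1

Reverse complement (5'→3'): TTAGAGTCCCATTAGAAGTCTGGCAGAGAGTTTATACATTTACGACCATATAAG
Frame +1: CTT ATA TGG TCG TAA ATG TAT AAA CTC TCT GCC AGA CTT CTA ATG GGA CTC TAA — ATG at 16, stop TAA at 52 → 39 nt; ATG at 43, stop TAA at 52 → 12 nt.
Frame +2: TTA TAT GGT CGT AAA TGT ATA AAC TCT CTG CCA GAC TTC TAA TGG GAC TCT — no ATG→stop ORF.
Frame +3: TAT ATG GTC GTA AAT GTA TAA ACT CTC TGC CAG ACT TCT AAT GGG ACT CTA — ATG at 6, stop TAA at 21 → 18 nt.
Frame -1: TTA GAG TCC CAT TAG AAG TCT GGC AGA GAG TTT ATA CAT TTA CGA CCA TAT AAG — no ATG→stop ORF.
Frame -2: TAG AGT CCC ATT AGA AGT CTG GCA GAG AGT TTA TAC ATT TAC GAC CAT ATA — no ATG→stop ORF.
Frame -3: AGA GTC CCA TTA GAA GTC TGG CAG AGA GTT TAT ACA TTT ACG ACC ATA TAA — no ATG→stop ORF.
Longest ORF is 39 nt in frame +1 (positions 16–54).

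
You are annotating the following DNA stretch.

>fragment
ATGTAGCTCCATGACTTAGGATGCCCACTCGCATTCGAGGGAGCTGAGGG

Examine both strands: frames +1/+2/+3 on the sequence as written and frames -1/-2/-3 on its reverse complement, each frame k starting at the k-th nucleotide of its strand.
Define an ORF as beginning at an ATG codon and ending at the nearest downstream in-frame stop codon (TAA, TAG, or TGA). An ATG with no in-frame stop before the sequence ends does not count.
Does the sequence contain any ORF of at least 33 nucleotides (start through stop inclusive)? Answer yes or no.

no

Reverse complement (5'→3'): CCCTCAGCTCCCTCGAATGCGAGTGGGCATCCTAAGTCATGGAGCTACAT
Frame +1: ATG TAG CTC CAT GAC TTA GGA TGC CCA CTC GCA TTC GAG GGA GCT GAG — ATG at 1, stop TAG at 4 → 6 nt.
Frame +2: TGT AGC TCC ATG ACT TAG GAT GCC CAC TCG CAT TCG AGG GAG CTG AGG — ATG at 11, stop TAG at 17 → 9 nt.
Frame +3: GTA GCT CCA TGA CTT AGG ATG CCC ACT CGC ATT CGA GGG AGC TGA GGG — ATG at 21, stop TGA at 45 → 27 nt.
Frame -1: CCC TCA GCT CCC TCG AAT GCG AGT GGG CAT CCT AAG TCA TGG AGC TAC — no ATG→stop ORF.
Frame -2: CCT CAG CTC CCT CGA ATG CGA GTG GGC ATC CTA AGT CAT GGA GCT ACA — no ATG→stop ORF.
Frame -3: CTC AGC TCC CTC GAA TGC GAG TGG GCA TCC TAA GTC ATG GAG CTA CAT — no ATG→stop ORF.
Largest ORF found is 27 nucleotides < 33, so no.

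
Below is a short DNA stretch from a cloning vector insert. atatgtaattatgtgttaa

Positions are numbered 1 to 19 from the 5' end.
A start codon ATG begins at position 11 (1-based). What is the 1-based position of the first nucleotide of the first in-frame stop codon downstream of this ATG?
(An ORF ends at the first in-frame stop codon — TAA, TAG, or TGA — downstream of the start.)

Codons from position 11: ATG (11–13), TGT (14–16), TAA (17–19).
TAA is a stop codon; it begins at position 17.

17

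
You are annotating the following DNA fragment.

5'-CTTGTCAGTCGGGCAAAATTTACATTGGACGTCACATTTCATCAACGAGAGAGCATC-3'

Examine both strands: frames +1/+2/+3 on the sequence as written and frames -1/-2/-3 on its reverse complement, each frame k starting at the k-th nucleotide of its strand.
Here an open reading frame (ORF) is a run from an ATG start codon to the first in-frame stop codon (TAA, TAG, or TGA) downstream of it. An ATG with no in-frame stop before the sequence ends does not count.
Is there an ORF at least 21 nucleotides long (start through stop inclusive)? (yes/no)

Reverse complement (5'→3'): GATGCTCTCTCGTTGATGAAATGTGACGTCCAATGTAAATTTTGCCCGACTGACAAG
Frame +1: CTT GTC AGT CGG GCA AAA TTT ACA TTG GAC GTC ACA TTT CAT CAA CGA GAG AGC ATC — no ATG→stop ORF.
Frame +2: TTG TCA GTC GGG CAA AAT TTA CAT TGG ACG TCA CAT TTC ATC AAC GAG AGA GCA — no ATG→stop ORF.
Frame +3: TGT CAG TCG GGC AAA ATT TAC ATT GGA CGT CAC ATT TCA TCA ACG AGA GAG CAT — no ATG→stop ORF.
Frame -1: GAT GCT CTC TCG TTG ATG AAA TGT GAC GTC CAA TGT AAA TTT TGC CCG ACT GAC AAG — no ATG→stop ORF.
Frame -2: ATG CTC TCT CGT TGA TGA AAT GTG ACG TCC AAT GTA AAT TTT GCC CGA CTG ACA — ATG at 2, stop TGA at 14 → 15 nt.
Frame -3: TGC TCT CTC GTT GAT GAA ATG TGA CGT CCA ATG TAA ATT TTG CCC GAC TGA CAA — ATG at 21, stop TGA at 24 → 6 nt; ATG at 33, stop TAA at 36 → 6 nt.
Largest ORF found is 15 nucleotides < 21, so no.

no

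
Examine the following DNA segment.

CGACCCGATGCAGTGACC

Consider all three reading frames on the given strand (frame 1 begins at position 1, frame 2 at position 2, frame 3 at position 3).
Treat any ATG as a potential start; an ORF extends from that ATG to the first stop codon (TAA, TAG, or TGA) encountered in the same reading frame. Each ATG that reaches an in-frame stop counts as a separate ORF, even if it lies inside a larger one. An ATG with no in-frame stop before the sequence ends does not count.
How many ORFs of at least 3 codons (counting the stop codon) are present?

Frame 1: CGA CCC GAT GCA GTG ACC — no ATG→stop ORF.
Frame 2: GAC CCG ATG CAG TGA — ATG at 8, stop TGA at 14 → 9 nt.
Frame 3: ACC CGA TGC AGT GAC — no ATG→stop ORF.
ORFs ≥ 3 codons: frame 2 8–16 (3 codons). Count = 1.

1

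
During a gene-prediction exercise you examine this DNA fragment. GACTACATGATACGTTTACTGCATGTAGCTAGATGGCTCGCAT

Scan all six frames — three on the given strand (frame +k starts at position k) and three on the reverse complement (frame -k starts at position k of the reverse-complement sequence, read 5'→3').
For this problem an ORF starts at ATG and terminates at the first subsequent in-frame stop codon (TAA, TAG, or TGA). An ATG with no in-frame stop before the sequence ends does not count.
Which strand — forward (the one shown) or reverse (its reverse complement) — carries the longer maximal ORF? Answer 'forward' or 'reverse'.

Reverse complement (5'→3'): ATGCGAGCCATCTAGCTACATGCAGTAAACGTATCATGTAGTC
Frame +1: GAC TAC ATG ATA CGT TTA CTG CAT GTA GCT AGA TGG CTC GCA — no ATG→stop ORF.
Frame +2: ACT ACA TGA TAC GTT TAC TGC ATG TAG CTA GAT GGC TCG CAT — ATG at 23, stop TAG at 26 → 6 nt.
Frame +3: CTA CAT GAT ACG TTT ACT GCA TGT AGC TAG ATG GCT CGC — no ATG→stop ORF.
Frame -1: ATG CGA GCC ATC TAG CTA CAT GCA GTA AAC GTA TCA TGT AGT — ATG at 1, stop TAG at 13 → 15 nt.
Frame -2: TGC GAG CCA TCT AGC TAC ATG CAG TAA ACG TAT CAT GTA GTC — ATG at 20, stop TAA at 26 → 9 nt.
Frame -3: GCG AGC CAT CTA GCT ACA TGC AGT AAA CGT ATC ATG TAG — ATG at 36, stop TAG at 39 → 6 nt.
Forward-strand max 6 nt; reverse-strand max 15 nt. The reverse strand has the longer ORF.

reverse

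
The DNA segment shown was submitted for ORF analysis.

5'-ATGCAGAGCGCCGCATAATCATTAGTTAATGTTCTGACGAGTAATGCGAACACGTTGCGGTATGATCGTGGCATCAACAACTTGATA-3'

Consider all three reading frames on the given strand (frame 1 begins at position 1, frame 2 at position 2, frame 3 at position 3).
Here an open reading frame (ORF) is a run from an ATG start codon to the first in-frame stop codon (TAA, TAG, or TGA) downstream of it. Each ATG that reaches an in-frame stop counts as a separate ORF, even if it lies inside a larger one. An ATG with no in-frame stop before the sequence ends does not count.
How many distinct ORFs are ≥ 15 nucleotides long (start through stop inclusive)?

Frame 1: ATG CAG AGC GCC GCA TAA TCA TTA GTT AAT GTT CTG ACG AGT AAT GCG AAC ACG TTG CGG TAT GAT CGT GGC ATC AAC AAC TTG ATA — ATG at 1, stop TAA at 16 → 18 nt.
Frame 2: TGC AGA GCG CCG CAT AAT CAT TAG TTA ATG TTC TGA CGA GTA ATG CGA ACA CGT TGC GGT ATG ATC GTG GCA TCA ACA ACT TGA — ATG at 29, stop TGA at 35 → 9 nt; ATG at 44, stop TGA at 83 → 42 nt; ATG at 62, stop TGA at 83 → 24 nt.
Frame 3: GCA GAG CGC CGC ATA ATC ATT AGT TAA TGT TCT GAC GAG TAA TGC GAA CAC GTT GCG GTA TGA TCG TGG CAT CAA CAA CTT GAT — no ATG→stop ORF.
ORFs ≥ 15 nucleotides: frame 1 1–18 (18 nucleotides), frame 2 44–85 (42 nucleotides), frame 2 62–85 (24 nucleotides). Count = 3.

3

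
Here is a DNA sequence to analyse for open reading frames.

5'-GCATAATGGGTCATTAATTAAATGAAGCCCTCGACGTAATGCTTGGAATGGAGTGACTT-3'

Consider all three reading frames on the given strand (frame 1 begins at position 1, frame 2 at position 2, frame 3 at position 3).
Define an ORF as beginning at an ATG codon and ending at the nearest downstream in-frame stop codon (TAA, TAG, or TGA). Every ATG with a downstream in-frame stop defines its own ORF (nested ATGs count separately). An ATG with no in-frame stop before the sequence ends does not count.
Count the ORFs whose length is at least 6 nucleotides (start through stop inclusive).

Frame 1: GCA TAA TGG GTC ATT AAT TAA ATG AAG CCC TCG ACG TAA TGC TTG GAA TGG AGT GAC — ATG at 22, stop TAA at 37 → 18 nt.
Frame 2: CAT AAT GGG TCA TTA ATT AAA TGA AGC CCT CGA CGT AAT GCT TGG AAT GGA GTG ACT — no ATG→stop ORF.
Frame 3: ATA ATG GGT CAT TAA TTA AAT GAA GCC CTC GAC GTA ATG CTT GGA ATG GAG TGA CTT — ATG at 6, stop TAA at 15 → 12 nt; ATG at 39, stop TGA at 54 → 18 nt; ATG at 48, stop TGA at 54 → 9 nt.
ORFs ≥ 6 nucleotides: frame 1 22–39 (18 nucleotides), frame 3 6–17 (12 nucleotides), frame 3 39–56 (18 nucleotides), frame 3 48–56 (9 nucleotides). Count = 4.

4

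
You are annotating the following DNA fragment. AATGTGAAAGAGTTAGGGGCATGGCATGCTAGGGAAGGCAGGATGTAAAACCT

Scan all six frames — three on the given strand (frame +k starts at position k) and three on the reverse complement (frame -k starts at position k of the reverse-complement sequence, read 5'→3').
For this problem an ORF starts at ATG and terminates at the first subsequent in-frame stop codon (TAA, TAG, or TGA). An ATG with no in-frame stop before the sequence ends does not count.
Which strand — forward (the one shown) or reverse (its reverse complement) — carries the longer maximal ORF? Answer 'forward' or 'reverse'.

Reverse complement (5'→3'): AGGTTTTACATCCTGCCTTCCCTAGCATGCCATGCCCCTAACTCTTTCACATT
Frame +1: AAT GTG AAA GAG TTA GGG GCA TGG CAT GCT AGG GAA GGC AGG ATG TAA AAC — ATG at 43, stop TAA at 46 → 6 nt.
Frame +2: ATG TGA AAG AGT TAG GGG CAT GGC ATG CTA GGG AAG GCA GGA TGT AAA ACC — ATG at 2, stop TGA at 5 → 6 nt.
Frame +3: TGT GAA AGA GTT AGG GGC ATG GCA TGC TAG GGA AGG CAG GAT GTA AAA CCT — ATG at 21, stop TAG at 30 → 12 nt.
Frame -1: AGG TTT TAC ATC CTG CCT TCC CTA GCA TGC CAT GCC CCT AAC TCT TTC ACA — no ATG→stop ORF.
Frame -2: GGT TTT ACA TCC TGC CTT CCC TAG CAT GCC ATG CCC CTA ACT CTT TCA CAT — no ATG→stop ORF.
Frame -3: GTT TTA CAT CCT GCC TTC CCT AGC ATG CCA TGC CCC TAA CTC TTT CAC ATT — ATG at 27, stop TAA at 39 → 15 nt.
Forward-strand max 12 nt; reverse-strand max 15 nt. The reverse strand has the longer ORF.

reverse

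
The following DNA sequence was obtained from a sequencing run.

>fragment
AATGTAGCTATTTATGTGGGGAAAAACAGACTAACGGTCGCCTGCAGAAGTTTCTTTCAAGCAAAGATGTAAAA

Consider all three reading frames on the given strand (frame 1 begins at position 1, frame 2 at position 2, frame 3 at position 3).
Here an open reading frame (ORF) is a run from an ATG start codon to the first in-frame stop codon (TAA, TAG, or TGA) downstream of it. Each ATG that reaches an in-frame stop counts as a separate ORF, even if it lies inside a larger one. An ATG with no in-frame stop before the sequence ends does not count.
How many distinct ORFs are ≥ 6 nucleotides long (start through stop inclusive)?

Frame 1: AAT GTA GCT ATT TAT GTG GGG AAA AAC AGA CTA ACG GTC GCC TGC AGA AGT TTC TTT CAA GCA AAG ATG TAA — ATG at 67, stop TAA at 70 → 6 nt.
Frame 2: ATG TAG CTA TTT ATG TGG GGA AAA ACA GAC TAA CGG TCG CCT GCA GAA GTT TCT TTC AAG CAA AGA TGT AAA — ATG at 2, stop TAG at 5 → 6 nt; ATG at 14, stop TAA at 32 → 21 nt.
Frame 3: TGT AGC TAT TTA TGT GGG GAA AAA CAG ACT AAC GGT CGC CTG CAG AAG TTT CTT TCA AGC AAA GAT GTA AAA — no ATG→stop ORF.
ORFs ≥ 6 nucleotides: frame 1 67–72 (6 nucleotides), frame 2 2–7 (6 nucleotides), frame 2 14–34 (21 nucleotides). Count = 3.

3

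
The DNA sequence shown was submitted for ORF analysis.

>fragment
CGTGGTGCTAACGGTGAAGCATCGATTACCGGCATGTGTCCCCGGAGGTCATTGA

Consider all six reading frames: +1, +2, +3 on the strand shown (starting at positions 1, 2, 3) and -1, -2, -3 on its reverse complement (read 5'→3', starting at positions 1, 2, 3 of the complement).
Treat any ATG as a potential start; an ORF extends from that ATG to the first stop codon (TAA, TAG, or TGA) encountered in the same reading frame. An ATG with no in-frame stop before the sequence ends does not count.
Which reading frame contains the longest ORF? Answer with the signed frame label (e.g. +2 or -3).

-1

Reverse complement (5'→3'): TCAATGACCTCCGGGGACACATGCCGGTAATCGATGCTTCACCGTTAGCACCACG
Frame +1: CGT GGT GCT AAC GGT GAA GCA TCG ATT ACC GGC ATG TGT CCC CGG AGG TCA TTG — no ATG→stop ORF.
Frame +2: GTG GTG CTA ACG GTG AAG CAT CGA TTA CCG GCA TGT GTC CCC GGA GGT CAT TGA — no ATG→stop ORF.
Frame +3: TGG TGC TAA CGG TGA AGC ATC GAT TAC CGG CAT GTG TCC CCG GAG GTC ATT — no ATG→stop ORF.
Frame -1: TCA ATG ACC TCC GGG GAC ACA TGC CGG TAA TCG ATG CTT CAC CGT TAG CAC CAC — ATG at 4, stop TAA at 28 → 27 nt; ATG at 34, stop TAG at 46 → 15 nt.
Frame -2: CAA TGA CCT CCG GGG ACA CAT GCC GGT AAT CGA TGC TTC ACC GTT AGC ACC ACG — no ATG→stop ORF.
Frame -3: AAT GAC CTC CGG GGA CAC ATG CCG GTA ATC GAT GCT TCA CCG TTA GCA CCA — no ATG→stop ORF.
Longest ORF is 27 nt in frame -1 (positions 4–30).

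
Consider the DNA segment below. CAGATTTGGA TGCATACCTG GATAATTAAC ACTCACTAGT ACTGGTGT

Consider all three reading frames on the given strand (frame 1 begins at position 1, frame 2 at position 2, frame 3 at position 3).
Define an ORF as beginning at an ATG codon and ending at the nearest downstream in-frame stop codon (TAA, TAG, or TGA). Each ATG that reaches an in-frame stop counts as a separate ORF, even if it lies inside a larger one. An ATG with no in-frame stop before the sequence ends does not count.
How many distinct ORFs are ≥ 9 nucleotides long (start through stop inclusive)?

Frame 1: CAG ATT TGG ATG CAT ACC TGG ATA ATT AAC ACT CAC TAG TAC TGG TGT — ATG at 10, stop TAG at 37 → 30 nt.
Frame 2: AGA TTT GGA TGC ATA CCT GGA TAA TTA ACA CTC ACT AGT ACT GGT — no ATG→stop ORF.
Frame 3: GAT TTG GAT GCA TAC CTG GAT AAT TAA CAC TCA CTA GTA CTG GTG — no ATG→stop ORF.
ORFs ≥ 9 nucleotides: frame 1 10–39 (30 nucleotides). Count = 1.

1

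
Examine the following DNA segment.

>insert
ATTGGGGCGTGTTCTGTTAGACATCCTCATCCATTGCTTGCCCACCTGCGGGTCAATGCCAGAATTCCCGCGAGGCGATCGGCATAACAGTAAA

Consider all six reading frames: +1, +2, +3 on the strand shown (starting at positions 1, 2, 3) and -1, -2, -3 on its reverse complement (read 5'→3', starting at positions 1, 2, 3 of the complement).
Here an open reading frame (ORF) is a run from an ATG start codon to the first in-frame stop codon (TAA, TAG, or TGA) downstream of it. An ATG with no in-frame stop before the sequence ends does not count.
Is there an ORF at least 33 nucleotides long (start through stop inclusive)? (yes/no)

Reverse complement (5'→3'): TTTACTGTTATGCCGATCGCCTCGCGGGAATTCTGGCATTGACCCGCAGGTGGGCAAGCAATGGATGAGGATGTCTAACAGAACACGCCCCAAT
Frame +1: ATT GGG GCG TGT TCT GTT AGA CAT CCT CAT CCA TTG CTT GCC CAC CTG CGG GTC AAT GCC AGA ATT CCC GCG AGG CGA TCG GCA TAA CAG TAA — no ATG→stop ORF.
Frame +2: TTG GGG CGT GTT CTG TTA GAC ATC CTC ATC CAT TGC TTG CCC ACC TGC GGG TCA ATG CCA GAA TTC CCG CGA GGC GAT CGG CAT AAC AGT AAA — no ATG→stop ORF.
Frame +3: TGG GGC GTG TTC TGT TAG ACA TCC TCA TCC ATT GCT TGC CCA CCT GCG GGT CAA TGC CAG AAT TCC CGC GAG GCG ATC GGC ATA ACA GTA — no ATG→stop ORF.
Frame -1: TTT ACT GTT ATG CCG ATC GCC TCG CGG GAA TTC TGG CAT TGA CCC GCA GGT GGG CAA GCA ATG GAT GAG GAT GTC TAA CAG AAC ACG CCC CAA — ATG at 10, stop TGA at 40 → 33 nt; ATG at 61, stop TAA at 76 → 18 nt.
Frame -2: TTA CTG TTA TGC CGA TCG CCT CGC GGG AAT TCT GGC ATT GAC CCG CAG GTG GGC AAG CAA TGG ATG AGG ATG TCT AAC AGA ACA CGC CCC AAT — no ATG→stop ORF.
Frame -3: TAC TGT TAT GCC GAT CGC CTC GCG GGA ATT CTG GCA TTG ACC CGC AGG TGG GCA AGC AAT GGA TGA GGA TGT CTA ACA GAA CAC GCC CCA — no ATG→stop ORF.
Frame -1 has an ORF of 33 nucleotides (positions 10–42) ≥ 33, so yes.

yes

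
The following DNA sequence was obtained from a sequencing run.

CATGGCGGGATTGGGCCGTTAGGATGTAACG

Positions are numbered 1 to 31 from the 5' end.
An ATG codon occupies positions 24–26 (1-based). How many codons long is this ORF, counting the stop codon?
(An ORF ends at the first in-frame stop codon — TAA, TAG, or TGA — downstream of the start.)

Codons from position 24: ATG (24–26), TAA (27–29).
TAA is the first in-frame stop; that's 2 codons including the stop.

2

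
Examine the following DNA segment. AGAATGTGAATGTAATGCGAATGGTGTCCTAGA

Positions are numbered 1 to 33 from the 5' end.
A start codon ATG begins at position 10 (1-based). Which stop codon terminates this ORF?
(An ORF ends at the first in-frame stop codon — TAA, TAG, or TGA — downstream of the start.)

Codons from position 10: ATG (10–12), TAA (13–15).
The first in-frame stop codon is TAA.

TAA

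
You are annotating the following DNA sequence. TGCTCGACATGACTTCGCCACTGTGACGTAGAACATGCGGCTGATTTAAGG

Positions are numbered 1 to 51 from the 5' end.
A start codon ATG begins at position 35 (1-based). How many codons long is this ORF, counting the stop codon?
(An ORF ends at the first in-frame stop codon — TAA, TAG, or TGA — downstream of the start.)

Codons from position 35: ATG (35–37), CGG (38–40), CTG (41–43), ATT (44–46), TAA (47–49).
TAA is the first in-frame stop; that's 5 codons including the stop.

5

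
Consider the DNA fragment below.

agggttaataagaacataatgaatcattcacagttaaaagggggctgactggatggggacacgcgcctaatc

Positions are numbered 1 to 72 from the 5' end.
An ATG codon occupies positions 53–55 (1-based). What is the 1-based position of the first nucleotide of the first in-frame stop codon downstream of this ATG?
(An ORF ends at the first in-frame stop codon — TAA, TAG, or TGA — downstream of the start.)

Codons from position 53: ATG (53–55), GGG (56–58), ACA (59–61), CGC (62–64), GCC (65–67), TAA (68–70).
TAA is a stop codon; it begins at position 68.

68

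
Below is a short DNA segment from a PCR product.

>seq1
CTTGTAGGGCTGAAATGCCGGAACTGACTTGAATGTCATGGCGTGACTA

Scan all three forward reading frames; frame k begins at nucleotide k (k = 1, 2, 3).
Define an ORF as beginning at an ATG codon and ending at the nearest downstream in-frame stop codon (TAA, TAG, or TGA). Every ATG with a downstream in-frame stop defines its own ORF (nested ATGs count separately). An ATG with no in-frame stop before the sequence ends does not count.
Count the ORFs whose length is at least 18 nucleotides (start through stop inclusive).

1

Frame 1: CTT GTA GGG CTG AAA TGC CGG AAC TGA CTT GAA TGT CAT GGC GTG ACT — no ATG→stop ORF.
Frame 2: TTG TAG GGC TGA AAT GCC GGA ACT GAC TTG AAT GTC ATG GCG TGA CTA — ATG at 38, stop TGA at 44 → 9 nt.
Frame 3: TGT AGG GCT GAA ATG CCG GAA CTG ACT TGA ATG TCA TGG CGT GAC — ATG at 15, stop TGA at 30 → 18 nt.
ORFs ≥ 18 nucleotides: frame 3 15–32 (18 nucleotides). Count = 1.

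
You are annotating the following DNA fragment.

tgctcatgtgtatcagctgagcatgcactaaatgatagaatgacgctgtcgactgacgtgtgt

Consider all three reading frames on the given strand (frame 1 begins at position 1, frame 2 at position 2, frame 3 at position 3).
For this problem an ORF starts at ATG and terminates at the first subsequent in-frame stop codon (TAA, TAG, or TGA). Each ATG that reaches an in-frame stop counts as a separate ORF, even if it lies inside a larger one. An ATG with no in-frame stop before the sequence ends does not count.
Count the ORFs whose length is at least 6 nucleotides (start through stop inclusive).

Frame 1: TGC TCA TGT GTA TCA GCT GAG CAT GCA CTA AAT GAT AGA ATG ACG CTG TCG ACT GAC GTG TGT — no ATG→stop ORF.
Frame 2: GCT CAT GTG TAT CAG CTG AGC ATG CAC TAA ATG ATA GAA TGA CGC TGT CGA CTG ACG TGT — ATG at 23, stop TAA at 29 → 9 nt; ATG at 32, stop TGA at 41 → 12 nt.
Frame 3: CTC ATG TGT ATC AGC TGA GCA TGC ACT AAA TGA TAG AAT GAC GCT GTC GAC TGA CGT GTG — ATG at 6, stop TGA at 18 → 15 nt.
ORFs ≥ 6 nucleotides: frame 2 23–31 (9 nucleotides), frame 2 32–43 (12 nucleotides), frame 3 6–20 (15 nucleotides). Count = 3.

3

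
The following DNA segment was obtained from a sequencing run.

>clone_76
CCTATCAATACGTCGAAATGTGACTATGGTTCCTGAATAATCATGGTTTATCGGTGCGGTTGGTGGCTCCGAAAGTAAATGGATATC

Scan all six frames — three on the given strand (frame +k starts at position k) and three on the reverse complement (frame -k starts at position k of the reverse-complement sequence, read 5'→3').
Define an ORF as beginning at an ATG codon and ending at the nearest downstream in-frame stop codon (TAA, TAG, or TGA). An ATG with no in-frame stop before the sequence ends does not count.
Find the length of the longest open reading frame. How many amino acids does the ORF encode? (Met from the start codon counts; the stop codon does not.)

11

Reverse complement (5'→3'): GATATCCATTTACTTTCGGAGCCACCAACCGCACCGATAAACCATGATTATTCAGGAACCATAGTCACATTTCGACGTATTGATAGG
Frame +1: CCT ATC AAT ACG TCG AAA TGT GAC TAT GGT TCC TGA ATA ATC ATG GTT TAT CGG TGC GGT TGG TGG CTC CGA AAG TAA ATG GAT ATC — ATG at 43, stop TAA at 76 → 36 nt.
Frame +2: CTA TCA ATA CGT CGA AAT GTG ACT ATG GTT CCT GAA TAA TCA TGG TTT ATC GGT GCG GTT GGT GGC TCC GAA AGT AAA TGG ATA — ATG at 26, stop TAA at 38 → 15 nt.
Frame +3: TAT CAA TAC GTC GAA ATG TGA CTA TGG TTC CTG AAT AAT CAT GGT TTA TCG GTG CGG TTG GTG GCT CCG AAA GTA AAT GGA TAT — ATG at 18, stop TGA at 21 → 6 nt.
Frame -1: GAT ATC CAT TTA CTT TCG GAG CCA CCA ACC GCA CCG ATA AAC CAT GAT TAT TCA GGA ACC ATA GTC ACA TTT CGA CGT ATT GAT AGG — no ATG→stop ORF.
Frame -2: ATA TCC ATT TAC TTT CGG AGC CAC CAA CCG CAC CGA TAA ACC ATG ATT ATT CAG GAA CCA TAG TCA CAT TTC GAC GTA TTG ATA — ATG at 44, stop TAG at 62 → 21 nt.
Frame -3: TAT CCA TTT ACT TTC GGA GCC ACC AAC CGC ACC GAT AAA CCA TGA TTA TTC AGG AAC CAT AGT CAC ATT TCG ACG TAT TGA TAG — no ATG→stop ORF.
Longest: frame +1, positions 43–78, 36 nt = 12 codons = 11 aa. → 11 amino acids.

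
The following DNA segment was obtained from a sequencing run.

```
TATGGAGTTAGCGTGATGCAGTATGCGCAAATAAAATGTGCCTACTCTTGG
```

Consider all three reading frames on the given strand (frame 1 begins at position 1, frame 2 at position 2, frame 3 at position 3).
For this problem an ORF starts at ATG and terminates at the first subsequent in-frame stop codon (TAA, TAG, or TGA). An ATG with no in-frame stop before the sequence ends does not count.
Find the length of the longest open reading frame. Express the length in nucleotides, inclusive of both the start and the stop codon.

15

Frame 1: TAT GGA GTT AGC GTG ATG CAG TAT GCG CAA ATA AAA TGT GCC TAC TCT TGG — no ATG→stop ORF.
Frame 2: ATG GAG TTA GCG TGA TGC AGT ATG CGC AAA TAA AAT GTG CCT ACT CTT — ATG at 2, stop TGA at 14 → 15 nt; ATG at 23, stop TAA at 32 → 12 nt.
Frame 3: TGG AGT TAG CGT GAT GCA GTA TGC GCA AAT AAA ATG TGC CTA CTC TTG — no ATG→stop ORF.
Longest: frame 2, positions 2–16, 15 nt = 5 codons = 4 aa. → 15 nucleotides.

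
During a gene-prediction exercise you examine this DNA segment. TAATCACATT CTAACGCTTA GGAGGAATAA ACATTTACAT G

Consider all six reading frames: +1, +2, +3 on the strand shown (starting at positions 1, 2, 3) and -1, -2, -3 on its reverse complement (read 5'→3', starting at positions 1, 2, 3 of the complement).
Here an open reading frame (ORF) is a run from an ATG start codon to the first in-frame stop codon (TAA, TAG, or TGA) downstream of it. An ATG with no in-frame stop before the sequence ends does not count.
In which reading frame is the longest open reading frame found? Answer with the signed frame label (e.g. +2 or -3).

Reverse complement (5'→3'): CATGTAAATGTTTATTCCTCCTAAGCGTTAGAATGTGATTA
Frame +1: TAA TCA CAT TCT AAC GCT TAG GAG GAA TAA ACA TTT ACA — no ATG→stop ORF.
Frame +2: AAT CAC ATT CTA ACG CTT AGG AGG AAT AAA CAT TTA CAT — no ATG→stop ORF.
Frame +3: ATC ACA TTC TAA CGC TTA GGA GGA ATA AAC ATT TAC ATG — no ATG→stop ORF.
Frame -1: CAT GTA AAT GTT TAT TCC TCC TAA GCG TTA GAA TGT GAT — no ATG→stop ORF.
Frame -2: ATG TAA ATG TTT ATT CCT CCT AAG CGT TAG AAT GTG ATT — ATG at 2, stop TAA at 5 → 6 nt; ATG at 8, stop TAG at 29 → 24 nt.
Frame -3: TGT AAA TGT TTA TTC CTC CTA AGC GTT AGA ATG TGA TTA — ATG at 33, stop TGA at 36 → 6 nt.
Longest ORF is 24 nt in frame -2 (positions 8–31).

-2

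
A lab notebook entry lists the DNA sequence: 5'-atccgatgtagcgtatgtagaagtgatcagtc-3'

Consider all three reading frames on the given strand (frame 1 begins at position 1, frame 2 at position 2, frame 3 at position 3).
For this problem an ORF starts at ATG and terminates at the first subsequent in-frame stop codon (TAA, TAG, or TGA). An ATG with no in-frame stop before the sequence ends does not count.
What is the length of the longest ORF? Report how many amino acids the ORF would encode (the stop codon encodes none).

Frame 1: ATC CGA TGT AGC GTA TGT AGA AGT GAT CAG — no ATG→stop ORF.
Frame 2: TCC GAT GTA GCG TAT GTA GAA GTG ATC AGT — no ATG→stop ORF.
Frame 3: CCG ATG TAG CGT ATG TAG AAG TGA TCA GTC — ATG at 6, stop TAG at 9 → 6 nt; ATG at 15, stop TAG at 18 → 6 nt.
Longest: frame 3, positions 6–11, 6 nt = 2 codons = 1 aa. → 1 amino acids.

1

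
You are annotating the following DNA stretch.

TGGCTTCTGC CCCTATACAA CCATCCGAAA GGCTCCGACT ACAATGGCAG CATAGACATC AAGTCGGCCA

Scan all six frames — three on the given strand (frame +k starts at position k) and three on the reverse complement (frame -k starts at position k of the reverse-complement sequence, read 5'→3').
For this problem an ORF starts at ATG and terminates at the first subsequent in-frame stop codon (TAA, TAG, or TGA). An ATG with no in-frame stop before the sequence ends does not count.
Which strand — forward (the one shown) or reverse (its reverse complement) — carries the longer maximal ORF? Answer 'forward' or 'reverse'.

reverse

Reverse complement (5'→3'): TGGCCGACTTGATGTCTATGCTGCCATTGTAGTCGGAGCCTTTCGGATGGTTGTATAGGGGCAGAAGCCA
Frame +1: TGG CTT CTG CCC CTA TAC AAC CAT CCG AAA GGC TCC GAC TAC AAT GGC AGC ATA GAC ATC AAG TCG GCC — no ATG→stop ORF.
Frame +2: GGC TTC TGC CCC TAT ACA ACC ATC CGA AAG GCT CCG ACT ACA ATG GCA GCA TAG ACA TCA AGT CGG CCA — ATG at 44, stop TAG at 53 → 12 nt.
Frame +3: GCT TCT GCC CCT ATA CAA CCA TCC GAA AGG CTC CGA CTA CAA TGG CAG CAT AGA CAT CAA GTC GGC — no ATG→stop ORF.
Frame -1: TGG CCG ACT TGA TGT CTA TGC TGC CAT TGT AGT CGG AGC CTT TCG GAT GGT TGT ATA GGG GCA GAA GCC — no ATG→stop ORF.
Frame -2: GGC CGA CTT GAT GTC TAT GCT GCC ATT GTA GTC GGA GCC TTT CGG ATG GTT GTA TAG GGG CAG AAG CCA — ATG at 47, stop TAG at 56 → 12 nt.
Frame -3: GCC GAC TTG ATG TCT ATG CTG CCA TTG TAG TCG GAG CCT TTC GGA TGG TTG TAT AGG GGC AGA AGC — ATG at 12, stop TAG at 30 → 21 nt; ATG at 18, stop TAG at 30 → 15 nt.
Forward-strand max 12 nt; reverse-strand max 21 nt. The reverse strand has the longer ORF.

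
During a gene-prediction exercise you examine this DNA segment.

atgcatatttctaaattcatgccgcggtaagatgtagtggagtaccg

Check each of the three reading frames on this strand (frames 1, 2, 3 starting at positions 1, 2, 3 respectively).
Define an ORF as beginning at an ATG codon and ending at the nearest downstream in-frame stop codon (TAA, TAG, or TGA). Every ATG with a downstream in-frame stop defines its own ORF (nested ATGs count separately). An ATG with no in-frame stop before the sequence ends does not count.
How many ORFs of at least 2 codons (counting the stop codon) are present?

3

Frame 1: ATG CAT ATT TCT AAA TTC ATG CCG CGG TAA GAT GTA GTG GAG TAC — ATG at 1, stop TAA at 28 → 30 nt; ATG at 19, stop TAA at 28 → 12 nt.
Frame 2: TGC ATA TTT CTA AAT TCA TGC CGC GGT AAG ATG TAG TGG AGT ACC — ATG at 32, stop TAG at 35 → 6 nt.
Frame 3: GCA TAT TTC TAA ATT CAT GCC GCG GTA AGA TGT AGT GGA GTA CCG — no ATG→stop ORF.
ORFs ≥ 2 codons: frame 1 1–30 (10 codons), frame 1 19–30 (4 codons), frame 2 32–37 (2 codons). Count = 3.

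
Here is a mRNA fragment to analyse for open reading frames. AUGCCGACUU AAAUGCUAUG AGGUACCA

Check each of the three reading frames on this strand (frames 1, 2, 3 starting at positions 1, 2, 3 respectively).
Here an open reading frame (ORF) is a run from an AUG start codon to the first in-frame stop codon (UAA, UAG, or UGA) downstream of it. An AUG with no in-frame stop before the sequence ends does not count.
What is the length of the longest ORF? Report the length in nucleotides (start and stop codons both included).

Frame 1: AUG CCG ACU UAA AUG CUA UGA GGU ACC — AUG at 1, stop UAA at 10 → 12 nt; AUG at 13, stop UGA at 19 → 9 nt.
Frame 2: UGC CGA CUU AAA UGC UAU GAG GUA CCA — no AUG→stop ORF.
Frame 3: GCC GAC UUA AAU GCU AUG AGG UAC — no AUG→stop ORF.
Longest: frame 1, positions 1–12, 12 nt = 4 codons = 3 aa. → 12 nucleotides.

12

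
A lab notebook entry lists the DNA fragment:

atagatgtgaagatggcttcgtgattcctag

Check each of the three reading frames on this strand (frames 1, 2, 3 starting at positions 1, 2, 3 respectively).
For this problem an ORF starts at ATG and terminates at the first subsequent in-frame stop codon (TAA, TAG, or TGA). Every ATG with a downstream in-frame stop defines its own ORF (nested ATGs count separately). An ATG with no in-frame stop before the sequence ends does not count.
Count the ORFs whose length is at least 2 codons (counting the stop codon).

2

Frame 1: ATA GAT GTG AAG ATG GCT TCG TGA TTC CTA — ATG at 13, stop TGA at 22 → 12 nt.
Frame 2: TAG ATG TGA AGA TGG CTT CGT GAT TCC TAG — ATG at 5, stop TGA at 8 → 6 nt.
Frame 3: AGA TGT GAA GAT GGC TTC GTG ATT CCT — no ATG→stop ORF.
ORFs ≥ 2 codons: frame 1 13–24 (4 codons), frame 2 5–10 (2 codons). Count = 2.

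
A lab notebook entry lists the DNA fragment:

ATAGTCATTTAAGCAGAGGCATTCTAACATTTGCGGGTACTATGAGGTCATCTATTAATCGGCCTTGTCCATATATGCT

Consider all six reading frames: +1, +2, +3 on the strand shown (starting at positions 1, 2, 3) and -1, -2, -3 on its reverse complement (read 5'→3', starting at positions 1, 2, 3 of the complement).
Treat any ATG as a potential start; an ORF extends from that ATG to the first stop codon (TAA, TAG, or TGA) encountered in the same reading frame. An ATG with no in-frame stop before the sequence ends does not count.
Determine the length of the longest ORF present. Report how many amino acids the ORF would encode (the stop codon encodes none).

Reverse complement (5'→3'): AGCATATATGGACAAGGCCGATTAATAGATGACCTCATAGTACCCGCAAATGTTAGAATGCCTCTGCTTAAATGACTAT
Frame +1: ATA GTC ATT TAA GCA GAG GCA TTC TAA CAT TTG CGG GTA CTA TGA GGT CAT CTA TTA ATC GGC CTT GTC CAT ATA TGC — no ATG→stop ORF.
Frame +2: TAG TCA TTT AAG CAG AGG CAT TCT AAC ATT TGC GGG TAC TAT GAG GTC ATC TAT TAA TCG GCC TTG TCC ATA TAT GCT — no ATG→stop ORF.
Frame +3: AGT CAT TTA AGC AGA GGC ATT CTA ACA TTT GCG GGT ACT ATG AGG TCA TCT ATT AAT CGG CCT TGT CCA TAT ATG — no ATG→stop ORF.
Frame -1: AGC ATA TAT GGA CAA GGC CGA TTA ATA GAT GAC CTC ATA GTA CCC GCA AAT GTT AGA ATG CCT CTG CTT AAA TGA CTA — ATG at 58, stop TGA at 73 → 18 nt.
Frame -2: GCA TAT ATG GAC AAG GCC GAT TAA TAG ATG ACC TCA TAG TAC CCG CAA ATG TTA GAA TGC CTC TGC TTA AAT GAC TAT — ATG at 8, stop TAA at 23 → 18 nt; ATG at 29, stop TAG at 38 → 12 nt.
Frame -3: CAT ATA TGG ACA AGG CCG ATT AAT AGA TGA CCT CAT AGT ACC CGC AAA TGT TAG AAT GCC TCT GCT TAA ATG ACT — no ATG→stop ORF.
Longest: frame -1, positions 58–75, 18 nt = 6 codons = 5 aa. → 5 amino acids.

5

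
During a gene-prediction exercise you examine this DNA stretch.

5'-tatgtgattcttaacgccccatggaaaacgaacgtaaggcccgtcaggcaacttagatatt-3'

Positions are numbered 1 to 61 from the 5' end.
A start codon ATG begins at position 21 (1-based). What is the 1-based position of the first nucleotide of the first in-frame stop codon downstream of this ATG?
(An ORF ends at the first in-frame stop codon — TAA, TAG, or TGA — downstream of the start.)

Codons from position 21: ATG (21–23), GAA (24–26), AAC (27–29), GAA (30–32), CGT (33–35), AAG (36–38), GCC (39–41), CGT (42–44), CAG (45–47), GCA (48–50), ACT (51–53), TAG (54–56).
TAG is a stop codon; it begins at position 54.

54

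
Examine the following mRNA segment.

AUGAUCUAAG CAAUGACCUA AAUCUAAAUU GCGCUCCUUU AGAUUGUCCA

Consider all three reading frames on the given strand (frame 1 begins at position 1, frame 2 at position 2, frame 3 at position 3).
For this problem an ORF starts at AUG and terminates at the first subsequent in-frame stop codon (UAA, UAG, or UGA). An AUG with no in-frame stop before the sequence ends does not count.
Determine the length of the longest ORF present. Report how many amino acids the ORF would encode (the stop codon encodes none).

Frame 1: AUG AUC UAA GCA AUG ACC UAA AUC UAA AUU GCG CUC CUU UAG AUU GUC — AUG at 1, stop UAA at 7 → 9 nt; AUG at 13, stop UAA at 19 → 9 nt.
Frame 2: UGA UCU AAG CAA UGA CCU AAA UCU AAA UUG CGC UCC UUU AGA UUG UCC — no AUG→stop ORF.
Frame 3: GAU CUA AGC AAU GAC CUA AAU CUA AAU UGC GCU CCU UUA GAU UGU CCA — no AUG→stop ORF.
Longest: frame 1, positions 1–9, 9 nt = 3 codons = 2 aa. → 2 amino acids.

2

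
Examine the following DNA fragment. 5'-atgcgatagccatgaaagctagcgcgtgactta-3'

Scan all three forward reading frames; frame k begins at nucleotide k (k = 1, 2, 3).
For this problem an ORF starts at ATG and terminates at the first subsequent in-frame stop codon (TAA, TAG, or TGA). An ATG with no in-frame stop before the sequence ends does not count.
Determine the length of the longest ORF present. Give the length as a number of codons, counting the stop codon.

6

Frame 1: ATG CGA TAG CCA TGA AAG CTA GCG CGT GAC TTA — ATG at 1, stop TAG at 7 → 9 nt.
Frame 2: TGC GAT AGC CAT GAA AGC TAG CGC GTG ACT — no ATG→stop ORF.
Frame 3: GCG ATA GCC ATG AAA GCT AGC GCG TGA CTT — ATG at 12, stop TGA at 27 → 18 nt.
Longest: frame 3, positions 12–29, 18 nt = 6 codons = 5 aa. → 6 codons.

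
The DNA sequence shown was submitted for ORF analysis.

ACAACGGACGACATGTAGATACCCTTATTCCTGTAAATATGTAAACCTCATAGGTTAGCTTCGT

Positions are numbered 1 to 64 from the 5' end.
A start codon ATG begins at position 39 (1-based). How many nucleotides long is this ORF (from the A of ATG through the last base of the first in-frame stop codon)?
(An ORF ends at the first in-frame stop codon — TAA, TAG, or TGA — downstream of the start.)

Codons from position 39: ATG (39–41), TAA (42–44).
TAA is the first in-frame stop; ORF spans 39–44, 6 nucleotides.

6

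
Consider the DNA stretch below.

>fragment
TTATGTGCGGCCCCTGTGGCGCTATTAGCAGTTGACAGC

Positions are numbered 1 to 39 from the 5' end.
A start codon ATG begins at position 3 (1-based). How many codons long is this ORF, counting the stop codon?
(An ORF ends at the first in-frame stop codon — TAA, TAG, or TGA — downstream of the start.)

11

Codons from position 3: ATG (3–5), TGC (6–8), GGC (9–11), CCC (12–14), TGT (15–17), GGC (18–20), GCT (21–23), ATT (24–26), AGC (27–29), AGT (30–32), TGA (33–35).
TGA is the first in-frame stop; that's 11 codons including the stop.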